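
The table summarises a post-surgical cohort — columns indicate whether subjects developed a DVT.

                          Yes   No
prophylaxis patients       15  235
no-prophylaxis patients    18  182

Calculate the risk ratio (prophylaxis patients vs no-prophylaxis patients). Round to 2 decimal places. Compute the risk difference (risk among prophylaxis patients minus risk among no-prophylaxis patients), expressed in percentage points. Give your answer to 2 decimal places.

risk, prophylaxis patients = 15/250 = 0.0600
risk, no-prophylaxis patients = 18/200 = 0.0900
RR = 0.0600 / 0.0900 = 0.67
risk difference = 0.0600 − 0.0900 = -0.0300 → -3.00 percentage points

RR = 0.67; RD = -3.00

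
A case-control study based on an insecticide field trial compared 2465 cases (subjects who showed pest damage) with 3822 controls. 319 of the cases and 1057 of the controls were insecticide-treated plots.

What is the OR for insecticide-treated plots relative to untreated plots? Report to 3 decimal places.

odds, insecticide-treated plots = 319/1057 = 0.3018
odds, untreated plots = 2146/2765 = 0.7761
OR = 0.3018 / 0.7761 = 0.389

0.389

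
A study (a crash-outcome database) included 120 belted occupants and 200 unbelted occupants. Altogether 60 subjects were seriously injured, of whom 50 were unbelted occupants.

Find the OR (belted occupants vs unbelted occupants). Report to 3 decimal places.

OR = 0.273

belted occupants with the outcome: 60 − 50 = 10
belted occupants without the outcome: 120 − 10 = 110
unbelted occupants without the outcome: 200 − 50 = 150
OR = (10 × 150) / (110 × 50) = 1500/5500 ≈ 0.273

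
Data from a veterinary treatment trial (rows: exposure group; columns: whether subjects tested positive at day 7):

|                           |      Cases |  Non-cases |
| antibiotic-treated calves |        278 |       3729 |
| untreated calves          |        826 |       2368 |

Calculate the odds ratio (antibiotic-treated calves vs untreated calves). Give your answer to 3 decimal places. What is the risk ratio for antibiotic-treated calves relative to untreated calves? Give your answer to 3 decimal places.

OR = (278 × 2368) / (3729 × 826) = 658304/3080154 ≈ 0.214
risk, antibiotic-treated calves = 278/4007 = 0.0694
risk, untreated calves = 826/3194 = 0.2586
RR = 0.0694 / 0.2586 = 0.268

OR = 0.214; RR = 0.268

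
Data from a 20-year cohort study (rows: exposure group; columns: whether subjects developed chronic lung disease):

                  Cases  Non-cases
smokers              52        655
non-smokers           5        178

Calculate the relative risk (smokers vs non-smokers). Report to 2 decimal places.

risk, smokers = 52/707 = 0.07355
risk, non-smokers = 5/183 = 0.02732
RR = 0.07355 / 0.02732 = 2.69

2.69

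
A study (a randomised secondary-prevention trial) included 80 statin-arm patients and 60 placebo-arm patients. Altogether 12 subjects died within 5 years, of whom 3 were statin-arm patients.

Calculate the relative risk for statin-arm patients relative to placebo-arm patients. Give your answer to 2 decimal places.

statin-arm patients without the outcome: 80 − 3 = 77
placebo-arm patients with the outcome: 12 − 3 = 9
placebo-arm patients without the outcome: 60 − 9 = 51
risk, statin-arm patients = 3/80 = 0.03750
risk, placebo-arm patients = 9/60 = 0.15000
RR = 0.03750 / 0.15000 = 0.25

0.25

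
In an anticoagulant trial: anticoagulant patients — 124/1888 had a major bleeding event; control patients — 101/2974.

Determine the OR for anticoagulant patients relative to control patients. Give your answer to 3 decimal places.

OR = (124 × 2873) / (1764 × 101) = 356252/178164 ≈ 2.000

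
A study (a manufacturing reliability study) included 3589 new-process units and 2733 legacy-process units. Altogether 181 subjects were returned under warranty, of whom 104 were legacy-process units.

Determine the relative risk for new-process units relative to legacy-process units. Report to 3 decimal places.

0.564

new-process units with the outcome: 181 − 104 = 77
new-process units without the outcome: 3589 − 77 = 3512
legacy-process units without the outcome: 2733 − 104 = 2629
risk, new-process units = 77/3589 = 0.02145
risk, legacy-process units = 104/2733 = 0.03805
RR = 0.02145 / 0.03805 = 0.564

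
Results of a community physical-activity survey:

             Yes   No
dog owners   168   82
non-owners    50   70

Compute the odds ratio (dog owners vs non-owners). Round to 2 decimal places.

OR = (168 × 70) / (82 × 50) = 11760/4100 ≈ 2.87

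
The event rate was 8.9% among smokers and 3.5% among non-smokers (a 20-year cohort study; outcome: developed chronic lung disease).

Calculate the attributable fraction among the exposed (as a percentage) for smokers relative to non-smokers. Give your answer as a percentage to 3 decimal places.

AR% = (0.08900 − 0.03500) / 0.08900 = 0.6067 → 60.674%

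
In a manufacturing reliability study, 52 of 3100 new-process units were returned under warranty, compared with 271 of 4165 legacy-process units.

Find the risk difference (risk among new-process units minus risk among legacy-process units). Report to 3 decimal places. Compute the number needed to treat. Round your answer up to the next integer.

risk, new-process units = 52/3100 = 0.01677
risk, legacy-process units = 271/4165 = 0.06507
risk difference = 0.01677 − 0.06507 = -0.048
absolute risk difference = 0.048292
1 / 0.048292 = 20.707 → round up → 21

RD = -0.048; NNT = 21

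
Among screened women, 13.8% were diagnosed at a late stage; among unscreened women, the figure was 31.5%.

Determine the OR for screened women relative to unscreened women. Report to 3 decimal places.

0.348

odds, screened women = 0.1380/0.8620 = 0.1601
odds, unscreened women = 0.3150/0.6850 = 0.4599
OR = 0.1601 / 0.4599 = 0.348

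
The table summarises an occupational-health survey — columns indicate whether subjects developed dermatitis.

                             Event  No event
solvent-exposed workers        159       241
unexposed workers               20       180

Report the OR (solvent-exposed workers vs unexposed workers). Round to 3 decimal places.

OR = (159 × 180) / (241 × 20) = 28620/4820 ≈ 5.938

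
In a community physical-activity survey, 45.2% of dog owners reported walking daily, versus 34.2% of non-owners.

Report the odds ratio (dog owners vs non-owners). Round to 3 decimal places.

OR: 1.587

odds, dog owners = 0.4520/0.5480 = 0.8248
odds, non-owners = 0.3420/0.6580 = 0.5198
OR = 0.8248 / 0.5198 = 1.587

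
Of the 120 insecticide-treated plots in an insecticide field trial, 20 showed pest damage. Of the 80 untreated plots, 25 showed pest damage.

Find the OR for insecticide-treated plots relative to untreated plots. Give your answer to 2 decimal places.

OR = (20 × 55) / (100 × 25) = 1100/2500 ≈ 0.44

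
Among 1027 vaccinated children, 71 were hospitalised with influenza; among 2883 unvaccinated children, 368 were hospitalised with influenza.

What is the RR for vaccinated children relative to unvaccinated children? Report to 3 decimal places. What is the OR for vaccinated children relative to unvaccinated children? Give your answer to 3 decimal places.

RR = 0.542; OR = 0.508

risk, vaccinated children = 71/1027 = 0.0691
risk, unvaccinated children = 368/2883 = 0.1276
RR = 0.0691 / 0.1276 = 0.542
odds, vaccinated children = 71/956 = 0.0743
odds, unvaccinated children = 368/2515 = 0.1463
OR = 0.0743 / 0.1463 = 0.508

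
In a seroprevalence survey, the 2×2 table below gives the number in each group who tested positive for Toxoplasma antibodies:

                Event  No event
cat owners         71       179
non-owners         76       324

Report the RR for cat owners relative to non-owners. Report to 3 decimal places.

risk, cat owners = 71/250 = 0.2840
risk, non-owners = 76/400 = 0.1900
RR = 0.2840 / 0.1900 = 1.495

1.495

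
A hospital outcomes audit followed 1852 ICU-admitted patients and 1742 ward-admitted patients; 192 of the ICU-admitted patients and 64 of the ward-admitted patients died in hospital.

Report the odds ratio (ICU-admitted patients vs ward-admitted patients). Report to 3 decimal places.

odds, ICU-admitted patients = 192/1660 = 0.11566
odds, ward-admitted patients = 64/1678 = 0.03814
OR = 0.11566 / 0.03814 = 3.033

OR: 3.033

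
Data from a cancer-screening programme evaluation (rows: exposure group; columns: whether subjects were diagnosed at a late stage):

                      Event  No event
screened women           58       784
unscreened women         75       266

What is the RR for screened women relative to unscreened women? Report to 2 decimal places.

0.31

risk, screened women = 58/842 = 0.0689
risk, unscreened women = 75/341 = 0.2199
RR = 0.0689 / 0.2199 = 0.31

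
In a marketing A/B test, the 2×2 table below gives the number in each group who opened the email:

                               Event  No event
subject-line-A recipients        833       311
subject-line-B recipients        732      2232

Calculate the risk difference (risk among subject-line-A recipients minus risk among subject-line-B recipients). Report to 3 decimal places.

risk, subject-line-A recipients = 833/1144 = 0.7281
risk, subject-line-B recipients = 732/2964 = 0.2470
risk difference = 0.7281 − 0.2470 = 0.481

RD = 0.481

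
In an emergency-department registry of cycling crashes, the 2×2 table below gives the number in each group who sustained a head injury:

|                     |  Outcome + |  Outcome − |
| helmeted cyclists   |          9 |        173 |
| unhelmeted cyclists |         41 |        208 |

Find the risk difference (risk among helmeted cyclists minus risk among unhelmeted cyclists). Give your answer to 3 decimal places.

risk, helmeted cyclists = 9/182 = 0.04945
risk, unhelmeted cyclists = 41/249 = 0.16466
risk difference = 0.04945 − 0.16466 = -0.115

RD: -0.115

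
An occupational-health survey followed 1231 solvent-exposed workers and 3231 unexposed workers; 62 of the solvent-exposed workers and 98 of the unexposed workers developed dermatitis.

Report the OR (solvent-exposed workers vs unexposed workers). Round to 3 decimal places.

OR: 1.696

odds, solvent-exposed workers = 62/1169 = 0.05304
odds, unexposed workers = 98/3133 = 0.03128
OR = 0.05304 / 0.03128 = 1.696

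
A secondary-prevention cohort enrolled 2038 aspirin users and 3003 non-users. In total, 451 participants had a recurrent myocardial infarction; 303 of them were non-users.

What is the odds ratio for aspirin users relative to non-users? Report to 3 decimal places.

0.698

aspirin users with the outcome: 451 − 303 = 148
aspirin users without the outcome: 2038 − 148 = 1890
non-users without the outcome: 3003 − 303 = 2700
odds, aspirin users = 148/1890 = 0.0783
odds, non-users = 303/2700 = 0.1122
OR = 0.0783 / 0.1122 = 0.698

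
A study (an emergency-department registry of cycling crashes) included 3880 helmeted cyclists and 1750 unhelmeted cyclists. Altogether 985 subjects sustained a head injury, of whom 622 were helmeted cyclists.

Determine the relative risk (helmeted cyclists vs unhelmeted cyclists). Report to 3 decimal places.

0.773

helmeted cyclists without the outcome: 3880 − 622 = 3258
unhelmeted cyclists with the outcome: 985 − 622 = 363
unhelmeted cyclists without the outcome: 1750 − 363 = 1387
risk, helmeted cyclists = 622/3880 = 0.1603
risk, unhelmeted cyclists = 363/1750 = 0.2074
RR = 0.1603 / 0.2074 = 0.773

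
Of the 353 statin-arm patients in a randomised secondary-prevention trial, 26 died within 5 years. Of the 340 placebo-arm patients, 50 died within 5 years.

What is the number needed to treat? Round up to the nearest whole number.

risk, statin-arm patients = 26/353 = 0.073654
risk, placebo-arm patients = 50/340 = 0.147059
absolute risk difference = 0.073404
1 / 0.073404 = 13.623 → round up → 14

14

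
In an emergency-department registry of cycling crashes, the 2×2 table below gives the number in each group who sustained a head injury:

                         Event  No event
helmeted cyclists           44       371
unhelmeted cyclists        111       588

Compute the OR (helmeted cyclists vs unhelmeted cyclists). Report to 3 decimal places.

OR = (44 × 588) / (371 × 111) = 25872/41181 ≈ 0.628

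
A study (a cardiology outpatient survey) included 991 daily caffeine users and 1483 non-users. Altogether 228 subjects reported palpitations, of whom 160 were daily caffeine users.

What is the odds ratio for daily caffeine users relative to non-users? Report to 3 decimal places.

OR = 4.007

daily caffeine users without the outcome: 991 − 160 = 831
non-users with the outcome: 228 − 160 = 68
non-users without the outcome: 1483 − 68 = 1415
OR = (160 × 1415) / (831 × 68) = 226400/56508 ≈ 4.007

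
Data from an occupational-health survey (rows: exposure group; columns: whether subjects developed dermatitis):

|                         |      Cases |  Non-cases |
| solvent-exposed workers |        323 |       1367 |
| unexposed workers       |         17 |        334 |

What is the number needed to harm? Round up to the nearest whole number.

NNH: 8

risk, solvent-exposed workers = 323/1690 = 0.191124
risk, unexposed workers = 17/351 = 0.048433
absolute risk difference = 0.142691
1 / 0.142691 = 7.008 → round up → 8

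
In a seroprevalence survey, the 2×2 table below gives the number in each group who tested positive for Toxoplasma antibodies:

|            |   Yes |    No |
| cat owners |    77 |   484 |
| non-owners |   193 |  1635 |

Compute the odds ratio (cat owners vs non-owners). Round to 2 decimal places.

OR: 1.35

odds, cat owners = 77/484 = 0.1591
odds, non-owners = 193/1635 = 0.1180
OR = 0.1591 / 0.1180 = 1.35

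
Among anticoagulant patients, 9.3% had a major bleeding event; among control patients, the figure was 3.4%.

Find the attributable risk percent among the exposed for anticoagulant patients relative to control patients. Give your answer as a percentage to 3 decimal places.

AR% = (0.09300 − 0.03400) / 0.09300 = 0.6344 → 63.441%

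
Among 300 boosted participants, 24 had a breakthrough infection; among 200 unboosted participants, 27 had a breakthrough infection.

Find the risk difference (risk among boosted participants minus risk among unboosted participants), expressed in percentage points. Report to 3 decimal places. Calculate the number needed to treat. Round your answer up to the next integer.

risk, boosted participants = 24/300 = 0.0800
risk, unboosted participants = 27/200 = 0.1350
risk difference = 0.0800 − 0.1350 = -0.0550 → -5.500 percentage points
absolute risk difference = 0.055000
1 / 0.055000 = 18.182 → round up → 19

RD = -5.500; NNT = 19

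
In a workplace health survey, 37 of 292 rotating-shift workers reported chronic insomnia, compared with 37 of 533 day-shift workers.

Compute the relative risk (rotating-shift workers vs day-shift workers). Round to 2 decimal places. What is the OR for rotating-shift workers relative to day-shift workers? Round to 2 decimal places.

RR = 1.83; OR = 1.95

risk, rotating-shift workers = 37/292 = 0.1267
risk, day-shift workers = 37/533 = 0.0694
RR = 0.1267 / 0.0694 = 1.83
odds, rotating-shift workers = 37/255 = 0.1451
odds, day-shift workers = 37/496 = 0.0746
OR = 0.1451 / 0.0746 = 1.95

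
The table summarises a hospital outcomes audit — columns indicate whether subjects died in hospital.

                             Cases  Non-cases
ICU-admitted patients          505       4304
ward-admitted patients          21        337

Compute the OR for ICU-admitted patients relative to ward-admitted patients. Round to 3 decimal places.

OR = (505 × 337) / (4304 × 21) = 170185/90384 ≈ 1.883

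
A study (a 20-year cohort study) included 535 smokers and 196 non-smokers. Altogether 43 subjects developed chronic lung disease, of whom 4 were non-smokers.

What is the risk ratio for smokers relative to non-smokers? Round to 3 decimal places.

smokers with the outcome: 43 − 4 = 39
smokers without the outcome: 535 − 39 = 496
non-smokers without the outcome: 196 − 4 = 192
risk, smokers = 39/535 = 0.07290
risk, non-smokers = 4/196 = 0.02041
RR = 0.07290 / 0.02041 = 3.572

RR = 3.572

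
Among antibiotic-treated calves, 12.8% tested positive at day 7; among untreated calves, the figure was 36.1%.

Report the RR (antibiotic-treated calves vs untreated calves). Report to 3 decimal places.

RR = 0.1280 / 0.3610 = 0.355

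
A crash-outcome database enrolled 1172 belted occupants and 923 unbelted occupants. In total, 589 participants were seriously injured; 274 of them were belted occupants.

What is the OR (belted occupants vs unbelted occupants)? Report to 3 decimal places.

belted occupants without the outcome: 1172 − 274 = 898
unbelted occupants with the outcome: 589 − 274 = 315
unbelted occupants without the outcome: 923 − 315 = 608
odds, belted occupants = 274/898 = 0.3051
odds, unbelted occupants = 315/608 = 0.5181
OR = 0.3051 / 0.5181 = 0.589

0.589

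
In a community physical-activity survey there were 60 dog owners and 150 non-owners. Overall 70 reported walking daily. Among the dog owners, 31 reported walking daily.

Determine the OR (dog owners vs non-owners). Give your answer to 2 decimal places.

dog owners without the outcome: 60 − 31 = 29
non-owners with the outcome: 70 − 31 = 39
non-owners without the outcome: 150 − 39 = 111
odds, dog owners = 31/29 = 1.0690
odds, non-owners = 39/111 = 0.3514
OR = 1.0690 / 0.3514 = 3.04

OR: 3.04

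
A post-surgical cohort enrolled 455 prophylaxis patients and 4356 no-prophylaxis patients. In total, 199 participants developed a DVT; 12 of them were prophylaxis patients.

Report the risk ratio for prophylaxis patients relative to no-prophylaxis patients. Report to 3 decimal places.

RR ≈ 0.614

prophylaxis patients without the outcome: 455 − 12 = 443
no-prophylaxis patients with the outcome: 199 − 12 = 187
no-prophylaxis patients without the outcome: 4356 − 187 = 4169
risk, prophylaxis patients = 12/455 = 0.02637
risk, no-prophylaxis patients = 187/4356 = 0.04293
RR = 0.02637 / 0.04293 = 0.614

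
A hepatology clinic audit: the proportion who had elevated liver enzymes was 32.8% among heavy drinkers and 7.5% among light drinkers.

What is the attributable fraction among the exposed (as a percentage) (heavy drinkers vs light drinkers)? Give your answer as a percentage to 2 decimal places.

AR% = (0.3280 − 0.0750) / 0.3280 = 0.7713 → 77.13%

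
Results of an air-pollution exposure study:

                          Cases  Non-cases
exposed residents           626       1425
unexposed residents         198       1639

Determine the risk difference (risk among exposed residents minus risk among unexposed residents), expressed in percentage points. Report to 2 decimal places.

risk, exposed residents = 626/2051 = 0.3052
risk, unexposed residents = 198/1837 = 0.1078
risk difference = 0.3052 − 0.1078 = 0.1974 → 19.74 percentage points

19.74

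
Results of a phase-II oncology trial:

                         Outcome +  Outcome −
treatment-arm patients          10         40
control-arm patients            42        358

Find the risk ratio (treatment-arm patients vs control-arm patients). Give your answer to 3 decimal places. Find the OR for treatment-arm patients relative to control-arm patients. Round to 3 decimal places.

risk, treatment-arm patients = 10/50 = 0.2000
risk, control-arm patients = 42/400 = 0.1050
RR = 0.2000 / 0.1050 = 1.905
OR = (10 × 358) / (40 × 42) = 3580/1680 ≈ 2.131

RR = 1.905; OR = 2.131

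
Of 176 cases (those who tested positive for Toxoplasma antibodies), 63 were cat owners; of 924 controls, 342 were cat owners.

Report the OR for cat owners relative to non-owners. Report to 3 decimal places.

odds, cat owners = 63/342 = 0.1842
odds, non-owners = 113/582 = 0.1942
OR = 0.1842 / 0.1942 = 0.949

OR = 0.949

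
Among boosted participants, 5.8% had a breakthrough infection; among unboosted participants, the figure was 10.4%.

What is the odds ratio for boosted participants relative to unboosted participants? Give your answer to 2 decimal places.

0.53

odds, boosted participants = 0.0580/0.9420 = 0.0616
odds, unboosted participants = 0.1040/0.8960 = 0.1161
OR = 0.0616 / 0.1161 = 0.53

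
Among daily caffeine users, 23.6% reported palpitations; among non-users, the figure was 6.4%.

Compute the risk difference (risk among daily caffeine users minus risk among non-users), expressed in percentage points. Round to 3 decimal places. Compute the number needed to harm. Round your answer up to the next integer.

RD = 17.200; NNH = 6

risk difference = 0.2360 − 0.0640 = 0.1720 → 17.200 percentage points
absolute risk difference = 0.172000
1 / 0.172000 = 5.814 → round up → 6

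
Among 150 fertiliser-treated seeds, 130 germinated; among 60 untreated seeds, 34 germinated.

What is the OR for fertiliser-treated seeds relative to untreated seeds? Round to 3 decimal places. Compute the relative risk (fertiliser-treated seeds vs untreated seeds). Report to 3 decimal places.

odds, fertiliser-treated seeds = 130/20 = 6.5000
odds, untreated seeds = 34/26 = 1.3077
OR = 6.5000 / 1.3077 = 4.971
risk, fertiliser-treated seeds = 130/150 = 0.8667
risk, untreated seeds = 34/60 = 0.5667
RR = 0.8667 / 0.5667 = 1.529

OR = 4.971; RR = 1.529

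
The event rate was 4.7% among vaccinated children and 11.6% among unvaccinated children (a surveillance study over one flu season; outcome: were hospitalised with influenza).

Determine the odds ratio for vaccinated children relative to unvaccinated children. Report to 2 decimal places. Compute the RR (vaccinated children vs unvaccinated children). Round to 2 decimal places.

OR = 0.38; RR = 0.41

odds, vaccinated children = 0.04700/0.95300 = 0.04932
odds, unvaccinated children = 0.11600/0.88400 = 0.13122
OR = 0.04932 / 0.13122 = 0.38
RR = 0.04700 / 0.11600 = 0.41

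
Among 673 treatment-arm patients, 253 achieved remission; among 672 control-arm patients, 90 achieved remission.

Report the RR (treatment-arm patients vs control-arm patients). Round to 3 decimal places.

RR ≈ 2.807

risk, treatment-arm patients = 253/673 = 0.3759
risk, control-arm patients = 90/672 = 0.1339
RR = 0.3759 / 0.1339 = 2.807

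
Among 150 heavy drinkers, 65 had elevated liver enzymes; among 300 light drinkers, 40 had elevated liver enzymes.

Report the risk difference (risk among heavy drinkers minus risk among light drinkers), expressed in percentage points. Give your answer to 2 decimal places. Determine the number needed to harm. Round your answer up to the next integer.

risk, heavy drinkers = 65/150 = 0.4333
risk, light drinkers = 40/300 = 0.1333
risk difference = 0.4333 − 0.1333 = 0.3000 → 30.00 percentage points
absolute risk difference = 0.300000
1 / 0.300000 = 3.333 → round up → 4

RD = 30.00; NNH = 4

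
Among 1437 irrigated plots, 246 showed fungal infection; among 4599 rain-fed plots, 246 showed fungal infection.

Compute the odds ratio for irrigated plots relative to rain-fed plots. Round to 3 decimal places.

3.655

odds, irrigated plots = 246/1191 = 0.2065
odds, rain-fed plots = 246/4353 = 0.0565
OR = 0.2065 / 0.0565 = 3.655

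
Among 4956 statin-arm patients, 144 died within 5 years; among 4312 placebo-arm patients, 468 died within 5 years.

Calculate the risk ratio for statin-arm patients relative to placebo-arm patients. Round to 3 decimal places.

RR ≈ 0.268

risk, statin-arm patients = 144/4956 = 0.02906
risk, placebo-arm patients = 468/4312 = 0.10853
RR = 0.02906 / 0.10853 = 0.268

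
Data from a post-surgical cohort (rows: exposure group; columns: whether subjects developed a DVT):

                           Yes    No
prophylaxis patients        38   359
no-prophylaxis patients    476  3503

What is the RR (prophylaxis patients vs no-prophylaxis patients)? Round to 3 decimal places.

risk, prophylaxis patients = 38/397 = 0.0957
risk, no-prophylaxis patients = 476/3979 = 0.1196
RR = 0.0957 / 0.1196 = 0.800

0.800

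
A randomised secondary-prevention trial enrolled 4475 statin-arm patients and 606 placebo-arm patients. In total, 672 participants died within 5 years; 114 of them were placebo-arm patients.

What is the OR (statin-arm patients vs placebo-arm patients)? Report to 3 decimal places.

OR ≈ 0.615

statin-arm patients with the outcome: 672 − 114 = 558
statin-arm patients without the outcome: 4475 − 558 = 3917
placebo-arm patients without the outcome: 606 − 114 = 492
odds, statin-arm patients = 558/3917 = 0.1425
odds, placebo-arm patients = 114/492 = 0.2317
OR = 0.1425 / 0.2317 = 0.615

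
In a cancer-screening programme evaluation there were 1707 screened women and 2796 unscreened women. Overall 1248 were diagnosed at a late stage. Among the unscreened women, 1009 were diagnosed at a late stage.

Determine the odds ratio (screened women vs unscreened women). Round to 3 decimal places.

0.288

screened women with the outcome: 1248 − 1009 = 239
screened women without the outcome: 1707 − 239 = 1468
unscreened women without the outcome: 2796 − 1009 = 1787
odds, screened women = 239/1468 = 0.1628
odds, unscreened women = 1009/1787 = 0.5646
OR = 0.1628 / 0.5646 = 0.288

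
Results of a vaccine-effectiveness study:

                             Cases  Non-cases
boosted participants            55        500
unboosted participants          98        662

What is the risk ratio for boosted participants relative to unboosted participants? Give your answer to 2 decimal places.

RR = 0.77

risk, boosted participants = 55/555 = 0.0991
risk, unboosted participants = 98/760 = 0.1289
RR = 0.0991 / 0.1289 = 0.77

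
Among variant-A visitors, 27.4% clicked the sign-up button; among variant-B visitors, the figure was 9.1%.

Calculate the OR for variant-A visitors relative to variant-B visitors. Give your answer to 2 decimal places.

odds, variant-A visitors = 0.2740/0.7260 = 0.3774
odds, variant-B visitors = 0.0910/0.9090 = 0.1001
OR = 0.3774 / 0.1001 = 3.77

OR: 3.77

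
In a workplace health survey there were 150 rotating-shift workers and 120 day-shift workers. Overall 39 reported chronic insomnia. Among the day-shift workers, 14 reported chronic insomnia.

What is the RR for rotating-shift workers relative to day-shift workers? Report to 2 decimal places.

1.43

rotating-shift workers with the outcome: 39 − 14 = 25
rotating-shift workers without the outcome: 150 − 25 = 125
day-shift workers without the outcome: 120 − 14 = 106
risk, rotating-shift workers = 25/150 = 0.1667
risk, day-shift workers = 14/120 = 0.1167
RR = 0.1667 / 0.1167 = 1.43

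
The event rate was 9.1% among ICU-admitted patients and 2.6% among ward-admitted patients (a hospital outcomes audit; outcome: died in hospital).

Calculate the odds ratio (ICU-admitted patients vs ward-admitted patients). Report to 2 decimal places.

odds, ICU-admitted patients = 0.09100/0.90900 = 0.10011
odds, ward-admitted patients = 0.02600/0.97400 = 0.02669
OR = 0.10011 / 0.02669 = 3.75

OR ≈ 3.75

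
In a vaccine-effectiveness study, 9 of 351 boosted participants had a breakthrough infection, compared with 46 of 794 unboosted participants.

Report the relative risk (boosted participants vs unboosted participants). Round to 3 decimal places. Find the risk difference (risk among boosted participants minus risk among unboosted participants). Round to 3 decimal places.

RR = 0.443; RD = -0.032

risk, boosted participants = 9/351 = 0.02564
risk, unboosted participants = 46/794 = 0.05793
RR = 0.02564 / 0.05793 = 0.443
risk difference = 0.02564 − 0.05793 = -0.032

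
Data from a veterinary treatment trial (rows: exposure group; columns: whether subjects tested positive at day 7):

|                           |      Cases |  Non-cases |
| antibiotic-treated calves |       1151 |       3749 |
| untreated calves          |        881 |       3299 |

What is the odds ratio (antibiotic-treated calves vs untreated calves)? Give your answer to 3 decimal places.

OR = (1151 × 3299) / (3749 × 881) = 3797149/3302869 ≈ 1.150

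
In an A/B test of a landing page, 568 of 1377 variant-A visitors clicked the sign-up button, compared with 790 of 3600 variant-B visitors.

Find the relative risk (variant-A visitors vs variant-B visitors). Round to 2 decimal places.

risk, variant-A visitors = 568/1377 = 0.4125
risk, variant-B visitors = 790/3600 = 0.2194
RR = 0.4125 / 0.2194 = 1.88

1.88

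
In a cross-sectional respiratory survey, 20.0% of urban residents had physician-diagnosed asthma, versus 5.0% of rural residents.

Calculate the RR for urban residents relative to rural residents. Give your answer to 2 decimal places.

RR = 0.2000 / 0.0500 = 4.00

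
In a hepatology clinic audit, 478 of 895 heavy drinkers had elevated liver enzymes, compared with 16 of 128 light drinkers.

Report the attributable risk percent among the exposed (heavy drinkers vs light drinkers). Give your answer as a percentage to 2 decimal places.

AR% ≈ 76.60%

risk, heavy drinkers = 478/895 = 0.5341
risk, light drinkers = 16/128 = 0.1250
AR% = (0.5341 − 0.1250) / 0.5341 = 0.7660 → 76.60%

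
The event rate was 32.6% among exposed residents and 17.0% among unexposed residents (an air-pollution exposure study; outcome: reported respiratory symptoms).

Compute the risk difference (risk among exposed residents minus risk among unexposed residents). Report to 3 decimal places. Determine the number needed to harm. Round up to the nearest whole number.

RD = 0.156; NNH = 7

risk difference = 0.3260 − 0.1700 = 0.156
absolute risk difference = 0.156000
1 / 0.156000 = 6.410 → round up → 7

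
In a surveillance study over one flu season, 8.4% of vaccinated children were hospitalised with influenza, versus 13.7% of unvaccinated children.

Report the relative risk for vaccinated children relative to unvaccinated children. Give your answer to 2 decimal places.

RR = 0.0840 / 0.1370 = 0.61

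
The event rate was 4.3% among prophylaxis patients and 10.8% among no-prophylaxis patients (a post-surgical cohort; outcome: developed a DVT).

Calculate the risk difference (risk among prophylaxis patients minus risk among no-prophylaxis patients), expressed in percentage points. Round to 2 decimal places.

risk difference = 0.04300 − 0.10800 = -0.06500 → -6.50 percentage points

RD ≈ -6.50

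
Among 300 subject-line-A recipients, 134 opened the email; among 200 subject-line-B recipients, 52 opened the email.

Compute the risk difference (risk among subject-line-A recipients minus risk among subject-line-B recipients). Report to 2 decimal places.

risk, subject-line-A recipients = 134/300 = 0.4467
risk, subject-line-B recipients = 52/200 = 0.2600
risk difference = 0.4467 − 0.2600 = 0.19

RD = 0.19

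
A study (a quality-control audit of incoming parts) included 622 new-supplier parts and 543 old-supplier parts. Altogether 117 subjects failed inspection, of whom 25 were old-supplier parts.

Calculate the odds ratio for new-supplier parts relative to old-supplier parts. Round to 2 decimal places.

new-supplier parts with the outcome: 117 − 25 = 92
new-supplier parts without the outcome: 622 − 92 = 530
old-supplier parts without the outcome: 543 − 25 = 518
OR = (92 × 518) / (530 × 25) = 47656/13250 ≈ 3.60

OR ≈ 3.60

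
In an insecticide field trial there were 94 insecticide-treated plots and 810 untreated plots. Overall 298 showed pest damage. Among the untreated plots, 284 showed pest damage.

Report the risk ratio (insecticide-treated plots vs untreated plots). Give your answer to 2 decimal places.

insecticide-treated plots with the outcome: 298 − 284 = 14
insecticide-treated plots without the outcome: 94 − 14 = 80
untreated plots without the outcome: 810 − 284 = 526
risk, insecticide-treated plots = 14/94 = 0.1489
risk, untreated plots = 284/810 = 0.3506
RR = 0.1489 / 0.3506 = 0.42

0.42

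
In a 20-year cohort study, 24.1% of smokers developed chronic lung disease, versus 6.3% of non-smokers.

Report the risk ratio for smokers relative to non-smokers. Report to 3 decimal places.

RR = 0.2410 / 0.0630 = 3.825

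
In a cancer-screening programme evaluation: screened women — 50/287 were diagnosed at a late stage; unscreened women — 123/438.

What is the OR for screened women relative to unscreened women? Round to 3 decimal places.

OR = (50 × 315) / (237 × 123) = 15750/29151 ≈ 0.540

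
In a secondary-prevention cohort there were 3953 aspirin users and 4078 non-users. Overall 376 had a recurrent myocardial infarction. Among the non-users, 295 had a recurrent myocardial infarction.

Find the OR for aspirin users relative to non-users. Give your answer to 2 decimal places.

0.27

aspirin users with the outcome: 376 − 295 = 81
aspirin users without the outcome: 3953 − 81 = 3872
non-users without the outcome: 4078 − 295 = 3783
OR = (81 × 3783) / (3872 × 295) = 306423/1142240 ≈ 0.27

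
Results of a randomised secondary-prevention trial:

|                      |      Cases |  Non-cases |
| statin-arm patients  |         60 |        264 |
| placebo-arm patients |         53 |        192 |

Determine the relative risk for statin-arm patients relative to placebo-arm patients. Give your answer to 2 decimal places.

risk, statin-arm patients = 60/324 = 0.1852
risk, placebo-arm patients = 53/245 = 0.2163
RR = 0.1852 / 0.2163 = 0.86

0.86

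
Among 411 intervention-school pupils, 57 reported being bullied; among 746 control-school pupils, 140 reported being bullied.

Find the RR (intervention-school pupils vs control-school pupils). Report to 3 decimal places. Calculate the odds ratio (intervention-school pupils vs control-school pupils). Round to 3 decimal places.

risk, intervention-school pupils = 57/411 = 0.1387
risk, control-school pupils = 140/746 = 0.1877
RR = 0.1387 / 0.1877 = 0.739
OR = (57 × 606) / (354 × 140) = 34542/49560 ≈ 0.697

RR = 0.739; OR = 0.697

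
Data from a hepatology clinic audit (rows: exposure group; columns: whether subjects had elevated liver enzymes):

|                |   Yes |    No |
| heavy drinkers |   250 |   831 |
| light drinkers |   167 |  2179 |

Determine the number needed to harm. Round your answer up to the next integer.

7

risk, heavy drinkers = 250/1081 = 0.231267
risk, light drinkers = 167/2346 = 0.071185
absolute risk difference = 0.160082
1 / 0.160082 = 6.247 → round up → 7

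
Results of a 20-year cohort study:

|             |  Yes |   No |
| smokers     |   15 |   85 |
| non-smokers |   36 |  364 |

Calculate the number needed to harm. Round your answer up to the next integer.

17

risk, smokers = 15/100 = 0.150000
risk, non-smokers = 36/400 = 0.090000
absolute risk difference = 0.060000
1 / 0.060000 = 16.667 → round up → 17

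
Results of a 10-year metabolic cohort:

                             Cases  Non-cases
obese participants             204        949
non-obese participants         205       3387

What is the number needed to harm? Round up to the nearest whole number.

NNH ≈ 9

risk, obese participants = 204/1153 = 0.176930
risk, non-obese participants = 205/3592 = 0.057071
absolute risk difference = 0.119858
1 / 0.119858 = 8.343 → round up → 9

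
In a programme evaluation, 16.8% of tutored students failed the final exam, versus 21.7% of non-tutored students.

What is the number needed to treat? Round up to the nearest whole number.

absolute risk difference = 0.049000
1 / 0.049000 = 20.408 → round up → 21

21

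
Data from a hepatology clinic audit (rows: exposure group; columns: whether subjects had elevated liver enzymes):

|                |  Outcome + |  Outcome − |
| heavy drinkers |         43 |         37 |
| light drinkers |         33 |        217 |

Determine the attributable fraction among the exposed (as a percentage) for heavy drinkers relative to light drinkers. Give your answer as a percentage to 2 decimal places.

75.44%

risk, heavy drinkers = 43/80 = 0.5375
risk, light drinkers = 33/250 = 0.1320
AR% = (0.5375 − 0.1320) / 0.5375 = 0.7544 → 75.44%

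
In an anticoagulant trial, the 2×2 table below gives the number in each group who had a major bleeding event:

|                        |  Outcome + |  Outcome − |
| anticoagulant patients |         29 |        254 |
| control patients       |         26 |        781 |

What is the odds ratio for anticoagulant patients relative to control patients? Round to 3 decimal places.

3.430

odds, anticoagulant patients = 29/254 = 0.11417
odds, control patients = 26/781 = 0.03329
OR = 0.11417 / 0.03329 = 3.430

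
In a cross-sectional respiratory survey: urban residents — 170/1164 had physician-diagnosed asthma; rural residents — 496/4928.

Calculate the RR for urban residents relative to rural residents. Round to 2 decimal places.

risk, urban residents = 170/1164 = 0.1460
risk, rural residents = 496/4928 = 0.1006
RR = 0.1460 / 0.1006 = 1.45

1.45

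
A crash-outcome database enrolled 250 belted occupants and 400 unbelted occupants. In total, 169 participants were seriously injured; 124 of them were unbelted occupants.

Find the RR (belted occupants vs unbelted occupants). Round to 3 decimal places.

0.581

belted occupants with the outcome: 169 − 124 = 45
belted occupants without the outcome: 250 − 45 = 205
unbelted occupants without the outcome: 400 − 124 = 276
risk, belted occupants = 45/250 = 0.1800
risk, unbelted occupants = 124/400 = 0.3100
RR = 0.1800 / 0.3100 = 0.581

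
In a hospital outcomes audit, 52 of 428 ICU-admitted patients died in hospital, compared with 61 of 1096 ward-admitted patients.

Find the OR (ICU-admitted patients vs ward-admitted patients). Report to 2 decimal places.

OR = (52 × 1035) / (376 × 61) = 53820/22936 ≈ 2.35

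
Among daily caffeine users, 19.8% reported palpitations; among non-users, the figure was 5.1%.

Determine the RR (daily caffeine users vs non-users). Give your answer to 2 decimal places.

RR = 0.1980 / 0.0510 = 3.88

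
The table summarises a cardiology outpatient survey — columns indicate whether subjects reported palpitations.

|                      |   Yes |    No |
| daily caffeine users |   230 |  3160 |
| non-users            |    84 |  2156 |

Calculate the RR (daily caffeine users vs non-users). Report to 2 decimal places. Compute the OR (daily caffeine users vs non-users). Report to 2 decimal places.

RR = 1.81; OR = 1.87

risk, daily caffeine users = 230/3390 = 0.06785
risk, non-users = 84/2240 = 0.03750
RR = 0.06785 / 0.03750 = 1.81
odds, daily caffeine users = 230/3160 = 0.07278
odds, non-users = 84/2156 = 0.03896
OR = 0.07278 / 0.03896 = 1.87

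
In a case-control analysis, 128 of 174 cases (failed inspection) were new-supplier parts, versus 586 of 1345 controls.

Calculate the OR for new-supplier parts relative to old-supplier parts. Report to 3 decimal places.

OR = 3.604

odds, new-supplier parts = 128/586 = 0.2184
odds, old-supplier parts = 46/759 = 0.0606
OR = 0.2184 / 0.0606 = 3.604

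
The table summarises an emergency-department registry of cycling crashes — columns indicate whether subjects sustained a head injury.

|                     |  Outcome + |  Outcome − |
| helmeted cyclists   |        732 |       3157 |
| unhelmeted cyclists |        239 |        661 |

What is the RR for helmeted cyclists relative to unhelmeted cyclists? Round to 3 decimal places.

risk, helmeted cyclists = 732/3889 = 0.1882
risk, unhelmeted cyclists = 239/900 = 0.2656
RR = 0.1882 / 0.2656 = 0.709

0.709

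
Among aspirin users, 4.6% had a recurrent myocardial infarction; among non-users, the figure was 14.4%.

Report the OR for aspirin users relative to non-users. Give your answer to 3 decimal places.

OR ≈ 0.287

odds, aspirin users = 0.04600/0.95400 = 0.04822
odds, non-users = 0.14400/0.85600 = 0.16822
OR = 0.04822 / 0.16822 = 0.287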